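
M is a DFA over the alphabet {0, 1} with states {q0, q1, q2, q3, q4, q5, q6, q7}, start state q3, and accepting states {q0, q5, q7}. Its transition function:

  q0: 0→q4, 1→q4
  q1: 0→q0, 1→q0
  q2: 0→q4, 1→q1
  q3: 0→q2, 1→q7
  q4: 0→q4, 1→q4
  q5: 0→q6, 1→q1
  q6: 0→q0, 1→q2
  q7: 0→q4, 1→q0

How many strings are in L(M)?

4

The useful subgraph on states {q0, q1, q2, q3, q7} is acyclic, so L(M) is finite; the longest accepting path visits 4 useful states, giving maximum string length 3.
Counting accepting paths from q3 by length: 1 of length 1, 1 of length 2, 2 of length 3. Total 4.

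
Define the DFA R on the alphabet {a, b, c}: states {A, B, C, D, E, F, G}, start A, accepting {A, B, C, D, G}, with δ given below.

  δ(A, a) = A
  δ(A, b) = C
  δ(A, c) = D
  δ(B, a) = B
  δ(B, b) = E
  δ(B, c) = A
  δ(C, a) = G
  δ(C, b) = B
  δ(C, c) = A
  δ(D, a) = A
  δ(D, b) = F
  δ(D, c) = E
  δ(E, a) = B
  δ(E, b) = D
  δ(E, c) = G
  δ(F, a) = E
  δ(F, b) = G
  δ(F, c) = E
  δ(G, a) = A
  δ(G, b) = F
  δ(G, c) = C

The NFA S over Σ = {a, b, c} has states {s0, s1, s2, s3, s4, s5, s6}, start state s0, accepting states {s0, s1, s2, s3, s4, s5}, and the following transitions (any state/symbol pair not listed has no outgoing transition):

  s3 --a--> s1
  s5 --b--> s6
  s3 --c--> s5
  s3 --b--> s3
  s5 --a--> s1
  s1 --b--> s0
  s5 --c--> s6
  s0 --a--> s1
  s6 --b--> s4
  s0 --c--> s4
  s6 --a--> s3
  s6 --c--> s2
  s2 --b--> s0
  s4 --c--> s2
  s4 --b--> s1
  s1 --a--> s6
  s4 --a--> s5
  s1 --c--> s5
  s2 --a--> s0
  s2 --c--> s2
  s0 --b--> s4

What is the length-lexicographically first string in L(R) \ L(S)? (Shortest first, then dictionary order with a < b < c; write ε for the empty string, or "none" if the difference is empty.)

The string aa is accepted by R but not by S.
No shorter string lies in the difference, and aa is the lexicographically first length-2 string in L(R) \ L(S).

aa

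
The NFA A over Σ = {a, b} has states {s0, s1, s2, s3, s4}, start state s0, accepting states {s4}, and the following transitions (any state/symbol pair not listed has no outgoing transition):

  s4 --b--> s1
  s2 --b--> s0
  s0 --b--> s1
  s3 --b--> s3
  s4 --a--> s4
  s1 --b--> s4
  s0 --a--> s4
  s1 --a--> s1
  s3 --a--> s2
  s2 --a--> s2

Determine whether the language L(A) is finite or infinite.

State s1 is reachable from the start and can reach an accepting state, and it lies on the cycle s1 → s1.
Traversing that cycle any number of times yields accepted strings of unbounded length, so the language is infinite.

infinite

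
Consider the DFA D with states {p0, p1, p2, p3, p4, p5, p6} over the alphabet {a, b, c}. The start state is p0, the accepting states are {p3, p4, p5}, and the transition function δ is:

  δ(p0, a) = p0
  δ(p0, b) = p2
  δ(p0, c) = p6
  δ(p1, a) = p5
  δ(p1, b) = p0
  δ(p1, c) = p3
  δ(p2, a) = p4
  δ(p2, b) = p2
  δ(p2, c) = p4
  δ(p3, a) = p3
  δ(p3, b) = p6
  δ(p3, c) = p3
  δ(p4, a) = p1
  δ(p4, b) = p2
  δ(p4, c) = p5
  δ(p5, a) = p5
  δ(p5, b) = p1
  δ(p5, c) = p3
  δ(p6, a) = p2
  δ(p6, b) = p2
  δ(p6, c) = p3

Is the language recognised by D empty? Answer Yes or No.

No

The string ba is accepted: the run p0 → p2 → p4 ends in the accepting state p4.
Since at least one string is accepted, L(D) is not empty.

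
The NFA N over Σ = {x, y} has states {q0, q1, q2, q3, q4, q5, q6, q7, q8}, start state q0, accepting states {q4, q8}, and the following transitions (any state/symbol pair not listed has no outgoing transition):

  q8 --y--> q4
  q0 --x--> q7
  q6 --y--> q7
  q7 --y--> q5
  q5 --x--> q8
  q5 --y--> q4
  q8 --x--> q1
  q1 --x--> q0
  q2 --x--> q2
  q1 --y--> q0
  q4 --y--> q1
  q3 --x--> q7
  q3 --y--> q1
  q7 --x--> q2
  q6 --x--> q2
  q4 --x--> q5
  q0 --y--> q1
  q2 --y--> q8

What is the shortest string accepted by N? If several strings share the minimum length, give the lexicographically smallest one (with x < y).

xxy

A breadth-first search from q0 reaches an accepting state first via the path q0 → q7 → q2 → q8 on input xxy.
No string of length < 3 is accepted (BFS exhausts all shorter strings without reaching an accepting state), and xxy is the lexicographically least accepting string of length 3.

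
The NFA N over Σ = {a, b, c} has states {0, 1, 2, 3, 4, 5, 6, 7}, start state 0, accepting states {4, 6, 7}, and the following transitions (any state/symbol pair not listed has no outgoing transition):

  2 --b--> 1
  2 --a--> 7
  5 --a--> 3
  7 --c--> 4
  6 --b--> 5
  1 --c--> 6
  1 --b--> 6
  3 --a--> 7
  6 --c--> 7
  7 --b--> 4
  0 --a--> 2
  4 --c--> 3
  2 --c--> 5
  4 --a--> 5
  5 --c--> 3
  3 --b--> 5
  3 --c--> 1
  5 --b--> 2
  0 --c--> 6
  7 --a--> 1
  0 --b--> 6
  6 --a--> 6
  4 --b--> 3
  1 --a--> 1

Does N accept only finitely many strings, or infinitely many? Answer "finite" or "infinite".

infinite

State 1 is reachable from the start and can reach an accepting state, and it lies on the cycle 1 → 1.
Traversing that cycle any number of times yields accepted strings of unbounded length, so the language is infinite.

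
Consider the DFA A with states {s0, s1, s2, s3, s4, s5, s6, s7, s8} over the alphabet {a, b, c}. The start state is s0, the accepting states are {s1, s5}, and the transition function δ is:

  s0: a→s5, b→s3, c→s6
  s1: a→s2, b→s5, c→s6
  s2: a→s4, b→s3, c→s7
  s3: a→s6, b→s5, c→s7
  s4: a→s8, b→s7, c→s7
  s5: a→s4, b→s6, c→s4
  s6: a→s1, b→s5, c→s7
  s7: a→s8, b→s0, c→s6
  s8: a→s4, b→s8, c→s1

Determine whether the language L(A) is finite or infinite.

State s8 is reachable from the start and can reach an accepting state, and it lies on the cycle s8 → s8.
Traversing that cycle any number of times yields accepted strings of unbounded length, so the language is infinite.

infinite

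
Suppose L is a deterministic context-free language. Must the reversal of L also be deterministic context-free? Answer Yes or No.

No

L = {c bⁿaⁿ : n≥0} ∪ {d b²ⁿaⁿ : n≥0} is a DCFL: the first symbol tells a deterministic PDA whether to pop one or two b's per a. Its reversal Lᴿ = {aⁿbⁿ c : n≥0} ∪ {aⁿb²ⁿ d : n≥0} is not. DCFLs are closed under right quotient by regular languages, and Lᴿ/{c, d} = {aⁿbⁿ : n≥0} ∪ {aⁿb²ⁿ : n≥0} — the standard context-free language accepted by no deterministic PDA (intuitively the machine would have to commit to a b-to-a ratio before the distinguishing marker arrives; formally, a DPDA for it would have a single run on aⁿb²ⁿ, accepting after the prefix aⁿbⁿ and accepting again after n more b's; an ordinary PDA that simulates it on a's and b's and, at any moment when it is accepting, may switch to reading only a fresh letter e while feeding each e to the simulation as a b, would accept aⁱbʲeᵏ (k≥1) exactly when both aⁱbʲ and aⁱbʲ⁺ᵏ are in the language, i.e. its language intersected with the regular set a*b*e⁺ would be exactly {aⁿbⁿeⁿ : n≥1} — impossible, since context-free languages are closed under intersection with regular sets and {aⁿbⁿeⁿ} is not context-free). So Lᴿ cannot be a DCFL.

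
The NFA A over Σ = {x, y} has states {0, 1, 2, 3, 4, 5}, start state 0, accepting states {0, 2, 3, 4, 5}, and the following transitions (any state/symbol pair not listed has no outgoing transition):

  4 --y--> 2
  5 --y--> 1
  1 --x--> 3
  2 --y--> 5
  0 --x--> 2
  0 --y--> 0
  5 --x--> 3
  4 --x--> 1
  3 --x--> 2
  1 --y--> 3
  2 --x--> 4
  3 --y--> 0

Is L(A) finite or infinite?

infinite

State 0 is reachable from the start and can reach an accepting state, and it lies on the cycle 0 → 0.
Traversing that cycle any number of times yields accepted strings of unbounded length, so the language is infinite.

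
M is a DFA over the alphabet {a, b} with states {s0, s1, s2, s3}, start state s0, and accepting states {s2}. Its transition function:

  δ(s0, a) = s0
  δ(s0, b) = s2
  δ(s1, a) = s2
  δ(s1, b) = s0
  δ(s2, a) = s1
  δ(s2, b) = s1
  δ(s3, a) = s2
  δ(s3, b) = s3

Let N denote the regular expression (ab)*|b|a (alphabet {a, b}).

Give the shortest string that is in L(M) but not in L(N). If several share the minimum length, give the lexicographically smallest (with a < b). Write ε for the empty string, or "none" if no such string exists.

The string aab is accepted by M but not by N.
No shorter string lies in the difference, and aab is the lexicographically first length-3 string in L(M) \ L(N).

aab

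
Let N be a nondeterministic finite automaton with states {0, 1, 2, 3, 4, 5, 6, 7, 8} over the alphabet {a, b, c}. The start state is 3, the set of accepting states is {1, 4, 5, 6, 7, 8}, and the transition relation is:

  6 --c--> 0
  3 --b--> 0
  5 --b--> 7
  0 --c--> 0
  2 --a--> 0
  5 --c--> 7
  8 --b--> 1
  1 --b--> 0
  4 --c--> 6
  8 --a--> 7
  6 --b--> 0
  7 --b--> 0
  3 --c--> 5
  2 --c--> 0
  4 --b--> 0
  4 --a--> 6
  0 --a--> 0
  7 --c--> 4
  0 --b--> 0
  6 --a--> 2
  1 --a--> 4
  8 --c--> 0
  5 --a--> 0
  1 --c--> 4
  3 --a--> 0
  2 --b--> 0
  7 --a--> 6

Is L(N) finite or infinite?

The useful states (reachable from 3 and able to reach an accepting state) are {3, 4, 5, 6, 7}.
Restricted to these states the transition graph has no cycle, so every accepting path has bounded length and L is finite.

finite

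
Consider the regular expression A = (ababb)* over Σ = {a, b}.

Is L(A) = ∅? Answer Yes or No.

The empty string ε matches the expression, so it belongs to L(A).
Since L(A) contains at least one string, it is not empty.

No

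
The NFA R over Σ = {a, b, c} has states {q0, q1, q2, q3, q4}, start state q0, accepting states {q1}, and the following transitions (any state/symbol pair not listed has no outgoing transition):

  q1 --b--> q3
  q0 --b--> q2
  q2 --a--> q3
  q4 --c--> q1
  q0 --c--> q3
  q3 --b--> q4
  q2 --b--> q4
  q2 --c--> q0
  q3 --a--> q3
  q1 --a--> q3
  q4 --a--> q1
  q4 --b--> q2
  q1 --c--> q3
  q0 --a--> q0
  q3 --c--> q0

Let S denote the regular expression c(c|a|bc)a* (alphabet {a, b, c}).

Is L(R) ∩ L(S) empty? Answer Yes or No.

The string cbc is accepted by both R and S.
Hence L(R) ∩ L(S) ≠ ∅.

No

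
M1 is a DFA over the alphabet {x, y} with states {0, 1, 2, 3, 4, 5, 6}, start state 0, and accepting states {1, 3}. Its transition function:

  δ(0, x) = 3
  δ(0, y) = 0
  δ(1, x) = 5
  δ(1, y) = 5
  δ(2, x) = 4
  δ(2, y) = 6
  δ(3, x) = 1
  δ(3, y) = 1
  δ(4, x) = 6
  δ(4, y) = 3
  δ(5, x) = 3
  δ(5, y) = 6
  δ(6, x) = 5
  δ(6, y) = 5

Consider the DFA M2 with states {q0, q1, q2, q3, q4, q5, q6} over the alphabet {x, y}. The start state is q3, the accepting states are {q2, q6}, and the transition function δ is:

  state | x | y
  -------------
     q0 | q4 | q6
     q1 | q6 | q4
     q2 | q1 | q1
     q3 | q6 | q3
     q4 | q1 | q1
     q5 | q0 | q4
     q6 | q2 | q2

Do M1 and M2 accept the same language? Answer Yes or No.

Exploring the product automaton M1 × M2 from the start pair (0, q3), following both machines on each input symbol, reaches 5 state pairs: (0, q3), (3, q6), (1, q2), (5, q1), (6, q4).
M1 accepts in {1, 3} and M2 accepts in {q2, q6}. In every reachable pair the two components are either both accepting — (3, q6), (1, q2) — or both non-accepting, so no string is accepted by exactly one of the machines: L(M1) \ L(M2) and L(M2) \ L(M1) are both empty.
Hence every string is accepted by M1 iff it is accepted by M2, and the two languages coincide.

Yes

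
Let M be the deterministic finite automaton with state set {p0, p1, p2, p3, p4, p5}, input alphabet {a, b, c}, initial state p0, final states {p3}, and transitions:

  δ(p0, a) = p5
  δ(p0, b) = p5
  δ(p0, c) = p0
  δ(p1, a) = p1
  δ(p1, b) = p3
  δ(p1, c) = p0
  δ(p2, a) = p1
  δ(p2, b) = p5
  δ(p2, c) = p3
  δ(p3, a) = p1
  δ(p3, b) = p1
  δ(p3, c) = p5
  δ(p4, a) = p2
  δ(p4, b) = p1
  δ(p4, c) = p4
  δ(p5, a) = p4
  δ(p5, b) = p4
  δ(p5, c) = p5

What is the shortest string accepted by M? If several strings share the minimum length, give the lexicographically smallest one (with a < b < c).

aaac

A breadth-first search from p0 reaches an accepting state first via the path p0 → p5 → p4 → p2 → p3 on input aaac.
No string of length < 4 is accepted (BFS exhausts all shorter strings without reaching an accepting state), and aaac is the lexicographically least accepting string of length 4.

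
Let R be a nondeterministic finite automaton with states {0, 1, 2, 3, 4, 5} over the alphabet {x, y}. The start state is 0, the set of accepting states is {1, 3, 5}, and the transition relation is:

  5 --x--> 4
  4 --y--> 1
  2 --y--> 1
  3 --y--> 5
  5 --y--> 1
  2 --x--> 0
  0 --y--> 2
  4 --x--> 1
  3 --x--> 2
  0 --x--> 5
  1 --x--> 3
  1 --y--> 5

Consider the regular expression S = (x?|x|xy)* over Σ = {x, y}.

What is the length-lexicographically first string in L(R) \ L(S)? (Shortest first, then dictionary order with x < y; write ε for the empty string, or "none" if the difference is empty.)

yy

The string yy is accepted by R but not by S.
No shorter string lies in the difference, and yy is the lexicographically first length-2 string in L(R) \ L(S).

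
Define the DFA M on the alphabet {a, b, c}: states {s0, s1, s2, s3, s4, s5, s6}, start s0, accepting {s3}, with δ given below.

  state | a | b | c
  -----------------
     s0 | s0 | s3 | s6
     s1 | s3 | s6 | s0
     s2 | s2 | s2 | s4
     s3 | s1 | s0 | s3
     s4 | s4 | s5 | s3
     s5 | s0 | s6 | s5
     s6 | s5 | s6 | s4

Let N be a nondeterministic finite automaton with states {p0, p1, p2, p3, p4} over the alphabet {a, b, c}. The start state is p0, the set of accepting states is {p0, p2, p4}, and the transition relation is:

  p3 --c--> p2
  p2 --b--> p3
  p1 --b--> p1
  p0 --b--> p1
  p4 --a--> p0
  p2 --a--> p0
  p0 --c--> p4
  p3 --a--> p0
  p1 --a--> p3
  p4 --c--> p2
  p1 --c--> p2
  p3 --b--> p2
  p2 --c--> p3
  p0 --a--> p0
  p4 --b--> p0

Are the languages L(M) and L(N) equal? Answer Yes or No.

No

The string b is accepted by M but rejected by N.
So L(M) ≠ L(N).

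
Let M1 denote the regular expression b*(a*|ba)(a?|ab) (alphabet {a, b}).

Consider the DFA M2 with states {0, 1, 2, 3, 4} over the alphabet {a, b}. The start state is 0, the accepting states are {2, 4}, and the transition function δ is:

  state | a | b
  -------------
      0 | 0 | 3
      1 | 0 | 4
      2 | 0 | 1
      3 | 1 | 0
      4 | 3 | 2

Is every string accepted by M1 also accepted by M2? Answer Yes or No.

The empty string ε is in L(M1) but not in L(M2).
So L(M1) ⊄ L(M2).

No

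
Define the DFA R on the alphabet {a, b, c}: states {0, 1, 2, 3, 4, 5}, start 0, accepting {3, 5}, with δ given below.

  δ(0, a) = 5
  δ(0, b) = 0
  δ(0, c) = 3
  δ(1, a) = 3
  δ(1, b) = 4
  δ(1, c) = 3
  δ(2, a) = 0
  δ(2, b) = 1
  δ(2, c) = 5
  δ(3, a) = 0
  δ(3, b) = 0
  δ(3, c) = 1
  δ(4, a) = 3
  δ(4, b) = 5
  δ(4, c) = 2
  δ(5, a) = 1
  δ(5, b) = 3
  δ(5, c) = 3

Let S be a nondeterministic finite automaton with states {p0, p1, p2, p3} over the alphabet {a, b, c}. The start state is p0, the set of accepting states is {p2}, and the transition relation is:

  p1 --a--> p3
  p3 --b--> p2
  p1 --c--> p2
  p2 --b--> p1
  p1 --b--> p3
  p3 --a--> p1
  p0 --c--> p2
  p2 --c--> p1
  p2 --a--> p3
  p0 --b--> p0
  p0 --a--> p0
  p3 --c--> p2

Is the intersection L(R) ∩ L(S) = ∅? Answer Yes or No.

No

The string c is accepted by both R and S.
Hence L(R) ∩ L(S) ≠ ∅.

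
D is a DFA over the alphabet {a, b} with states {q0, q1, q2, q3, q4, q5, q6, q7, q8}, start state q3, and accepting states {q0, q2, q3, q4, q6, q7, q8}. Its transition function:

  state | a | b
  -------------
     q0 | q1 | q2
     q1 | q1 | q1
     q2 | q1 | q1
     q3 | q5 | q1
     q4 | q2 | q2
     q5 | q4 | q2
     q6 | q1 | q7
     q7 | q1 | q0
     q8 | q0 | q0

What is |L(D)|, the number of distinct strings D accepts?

The useful subgraph on states {q2, q3, q4, q5} is acyclic, so L(D) is finite; the longest accepting path visits 4 useful states, giving maximum string length 3.
Counting accepting paths from q3 by length: 1 of length 0, 2 of length 2, 2 of length 3. Total 5.

5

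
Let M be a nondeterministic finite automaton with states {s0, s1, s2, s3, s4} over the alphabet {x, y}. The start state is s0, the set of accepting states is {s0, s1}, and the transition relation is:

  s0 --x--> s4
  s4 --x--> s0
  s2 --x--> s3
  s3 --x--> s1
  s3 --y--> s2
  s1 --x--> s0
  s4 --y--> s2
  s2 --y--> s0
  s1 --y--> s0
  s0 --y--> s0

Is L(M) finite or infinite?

infinite

State s0 is reachable from the start and can reach an accepting state, and it lies on the cycle s0 → s0.
Traversing that cycle any number of times yields accepted strings of unbounded length, so the language is infinite.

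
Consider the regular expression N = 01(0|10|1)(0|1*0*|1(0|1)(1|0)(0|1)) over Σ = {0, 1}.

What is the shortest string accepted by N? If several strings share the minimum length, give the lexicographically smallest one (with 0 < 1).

By inspection of the expression, no string of length less than 3 matches, and 010 is the lexicographically first match of length 3.

010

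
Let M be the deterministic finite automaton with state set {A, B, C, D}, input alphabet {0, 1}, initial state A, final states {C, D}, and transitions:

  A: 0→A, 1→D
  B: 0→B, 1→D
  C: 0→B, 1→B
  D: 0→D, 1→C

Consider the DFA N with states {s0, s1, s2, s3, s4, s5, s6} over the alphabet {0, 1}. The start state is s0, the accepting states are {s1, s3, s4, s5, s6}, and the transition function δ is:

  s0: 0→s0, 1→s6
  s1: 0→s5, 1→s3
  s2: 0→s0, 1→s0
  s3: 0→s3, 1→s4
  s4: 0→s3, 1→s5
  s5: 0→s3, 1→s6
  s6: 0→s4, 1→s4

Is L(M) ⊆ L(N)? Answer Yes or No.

Exploring the product automaton M × N from the start pair (A, s0), following both machines on each input symbol, reaches 12 state pairs: (A, s0), (D, s6), (D, s4), (C, s4), (D, s3), (C, s5), (B, s3), (B, s5), (B, s6), (B, s4), (D, s5), (C, s6).
M accepts in {C, D} and N accepts in {s1, s3, s4, s5, s6}. The reachable pairs whose M-component is accepting are (D, s6), (D, s4), (C, s4), (D, s3), (C, s5), (D, s5), (C, s6); in each of them the N-component is accepting too, so the product for L(M) \ L(N) (M-component accepting, N-component rejecting) has no reachable accepting pair and the difference is empty.
Hence every string in L(M) is also in L(N).

Yes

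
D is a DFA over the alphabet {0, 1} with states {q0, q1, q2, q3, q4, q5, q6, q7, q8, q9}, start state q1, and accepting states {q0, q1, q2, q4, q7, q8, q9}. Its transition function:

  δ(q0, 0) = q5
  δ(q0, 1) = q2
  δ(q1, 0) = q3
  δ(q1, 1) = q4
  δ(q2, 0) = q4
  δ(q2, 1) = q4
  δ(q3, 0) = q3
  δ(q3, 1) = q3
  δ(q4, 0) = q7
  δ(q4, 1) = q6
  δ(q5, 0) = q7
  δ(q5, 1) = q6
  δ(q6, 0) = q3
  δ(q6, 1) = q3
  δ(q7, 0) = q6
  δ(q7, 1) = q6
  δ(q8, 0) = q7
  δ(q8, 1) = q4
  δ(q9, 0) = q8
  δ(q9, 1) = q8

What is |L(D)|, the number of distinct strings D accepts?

3

The useful subgraph on states {q1, q4, q7} is acyclic, so L(D) is finite; the longest accepting path visits 3 useful states, giving maximum string length 2.
Counting accepting paths from q1 by length: 1 of length 0, 1 of length 1, 1 of length 2. Total 3.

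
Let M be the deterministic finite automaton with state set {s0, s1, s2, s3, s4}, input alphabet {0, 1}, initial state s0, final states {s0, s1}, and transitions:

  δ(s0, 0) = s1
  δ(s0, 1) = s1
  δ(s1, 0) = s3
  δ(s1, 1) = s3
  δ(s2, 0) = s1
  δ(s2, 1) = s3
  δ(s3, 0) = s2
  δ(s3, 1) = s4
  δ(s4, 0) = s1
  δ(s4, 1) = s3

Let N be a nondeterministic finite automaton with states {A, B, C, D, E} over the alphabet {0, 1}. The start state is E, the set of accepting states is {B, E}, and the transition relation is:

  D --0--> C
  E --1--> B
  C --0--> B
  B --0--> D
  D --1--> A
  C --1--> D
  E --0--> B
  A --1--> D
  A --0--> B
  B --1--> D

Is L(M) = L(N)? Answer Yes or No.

Yes

Exploring the product automaton M × N from the start pair (s0, E), following both machines on each input symbol, reaches 5 state pairs: (s0, E), (s1, B), (s3, D), (s2, C), (s4, A).
M accepts in {s0, s1} and N accepts in {B, E}. In every reachable pair the two components are either both accepting — (s0, E), (s1, B) — or both non-accepting, so no string is accepted by exactly one of the machines: L(M) \ L(N) and L(N) \ L(M) are both empty.
Hence every string is accepted by M iff it is accepted by N, and the two languages coincide.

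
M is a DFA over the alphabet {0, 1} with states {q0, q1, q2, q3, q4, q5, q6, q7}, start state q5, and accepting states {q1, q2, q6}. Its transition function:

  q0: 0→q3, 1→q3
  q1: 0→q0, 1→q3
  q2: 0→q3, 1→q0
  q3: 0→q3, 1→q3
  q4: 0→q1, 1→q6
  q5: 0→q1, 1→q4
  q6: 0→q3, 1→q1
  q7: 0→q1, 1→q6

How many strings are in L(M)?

The useful subgraph on states {q1, q4, q5, q6} is acyclic, so L(M) is finite; the longest accepting path visits 4 useful states, giving maximum string length 3.
Counting accepting paths from q5 by length: 1 of length 1, 2 of length 2, 1 of length 3. Total 4.

4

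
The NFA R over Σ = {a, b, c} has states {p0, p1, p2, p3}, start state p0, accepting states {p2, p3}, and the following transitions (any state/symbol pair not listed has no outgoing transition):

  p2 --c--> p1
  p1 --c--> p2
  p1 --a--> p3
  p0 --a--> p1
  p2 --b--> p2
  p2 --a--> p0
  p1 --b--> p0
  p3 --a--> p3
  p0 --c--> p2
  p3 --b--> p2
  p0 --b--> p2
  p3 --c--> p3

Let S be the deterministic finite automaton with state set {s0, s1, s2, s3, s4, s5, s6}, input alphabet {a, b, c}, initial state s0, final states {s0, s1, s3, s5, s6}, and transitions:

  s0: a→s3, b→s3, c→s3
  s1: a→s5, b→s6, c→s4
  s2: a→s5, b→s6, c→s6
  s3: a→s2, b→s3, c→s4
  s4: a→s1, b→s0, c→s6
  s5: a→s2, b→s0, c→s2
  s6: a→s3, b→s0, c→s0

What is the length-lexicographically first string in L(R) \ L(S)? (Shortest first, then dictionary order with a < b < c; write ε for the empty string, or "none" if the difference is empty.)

The string aa is accepted by R but not by S.
No shorter string lies in the difference, and aa is the lexicographically first length-2 string in L(R) \ L(S).

aa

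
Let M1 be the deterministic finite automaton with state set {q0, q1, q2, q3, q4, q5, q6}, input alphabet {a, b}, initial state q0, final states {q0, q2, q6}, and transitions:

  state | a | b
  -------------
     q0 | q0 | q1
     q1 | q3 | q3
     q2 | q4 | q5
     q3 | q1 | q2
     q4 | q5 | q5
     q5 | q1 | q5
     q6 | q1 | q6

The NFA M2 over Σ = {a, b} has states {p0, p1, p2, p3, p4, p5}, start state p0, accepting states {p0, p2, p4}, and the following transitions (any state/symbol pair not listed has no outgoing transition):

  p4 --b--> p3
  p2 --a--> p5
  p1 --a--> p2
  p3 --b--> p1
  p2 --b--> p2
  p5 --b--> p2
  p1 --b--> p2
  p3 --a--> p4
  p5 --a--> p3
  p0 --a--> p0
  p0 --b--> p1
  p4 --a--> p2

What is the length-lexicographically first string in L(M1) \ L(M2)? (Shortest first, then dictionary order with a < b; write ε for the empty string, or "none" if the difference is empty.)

baaab

The string baaab is accepted by M1 but not by M2.
No shorter string lies in the difference, and baaab is the lexicographically first length-5 string in L(M1) \ L(M2).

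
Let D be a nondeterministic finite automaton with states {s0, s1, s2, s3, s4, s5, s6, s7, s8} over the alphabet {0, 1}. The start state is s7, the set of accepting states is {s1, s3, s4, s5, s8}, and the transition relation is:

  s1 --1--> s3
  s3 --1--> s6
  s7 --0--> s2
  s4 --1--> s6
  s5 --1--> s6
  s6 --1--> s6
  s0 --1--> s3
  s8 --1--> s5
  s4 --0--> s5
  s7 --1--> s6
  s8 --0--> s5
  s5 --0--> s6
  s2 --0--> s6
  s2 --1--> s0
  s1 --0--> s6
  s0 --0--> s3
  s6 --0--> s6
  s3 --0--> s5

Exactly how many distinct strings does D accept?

The useful subgraph on states {s0, s2, s3, s5, s7} is acyclic, so L(D) is finite; the longest accepting path visits 5 useful states, giving maximum string length 4.
Counting accepting paths from s7 by length: 2 of length 3, 2 of length 4. Total 4.

4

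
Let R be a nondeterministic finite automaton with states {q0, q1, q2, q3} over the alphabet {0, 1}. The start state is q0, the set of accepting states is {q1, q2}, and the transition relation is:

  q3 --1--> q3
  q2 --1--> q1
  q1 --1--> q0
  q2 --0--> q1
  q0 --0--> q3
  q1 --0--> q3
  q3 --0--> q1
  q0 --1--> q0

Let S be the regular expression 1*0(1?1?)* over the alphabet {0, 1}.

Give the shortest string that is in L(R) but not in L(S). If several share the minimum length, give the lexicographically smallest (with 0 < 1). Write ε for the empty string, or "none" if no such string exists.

The string 00 is accepted by R but not by S.
No shorter string lies in the difference, and 00 is the lexicographically first length-2 string in L(R) \ L(S).

00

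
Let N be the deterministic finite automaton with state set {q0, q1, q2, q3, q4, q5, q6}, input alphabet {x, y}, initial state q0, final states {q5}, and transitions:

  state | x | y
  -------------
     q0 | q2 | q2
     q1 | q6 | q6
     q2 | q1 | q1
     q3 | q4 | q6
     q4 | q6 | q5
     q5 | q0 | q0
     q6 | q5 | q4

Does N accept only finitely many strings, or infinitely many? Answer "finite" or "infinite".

infinite

State q0 is reachable from the start and can reach an accepting state, and it lies on the cycle q0 → q2 → q1 → q6 → q4 → q5 → q0.
Traversing that cycle any number of times yields accepted strings of unbounded length, so the language is infinite.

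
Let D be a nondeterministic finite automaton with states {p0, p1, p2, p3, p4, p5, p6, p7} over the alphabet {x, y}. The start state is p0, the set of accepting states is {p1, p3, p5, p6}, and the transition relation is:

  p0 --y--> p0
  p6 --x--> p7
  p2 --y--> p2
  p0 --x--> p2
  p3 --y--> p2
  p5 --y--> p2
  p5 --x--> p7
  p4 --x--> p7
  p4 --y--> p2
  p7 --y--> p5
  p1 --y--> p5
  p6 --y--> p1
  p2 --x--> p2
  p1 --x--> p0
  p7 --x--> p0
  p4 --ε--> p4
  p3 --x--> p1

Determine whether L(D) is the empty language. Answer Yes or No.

Yes

The states reachable from the start state are {p0, p2}.
None of the accepting states {p1, p3, p5, p6} is reachable, so no string is accepted and L(D) = ∅.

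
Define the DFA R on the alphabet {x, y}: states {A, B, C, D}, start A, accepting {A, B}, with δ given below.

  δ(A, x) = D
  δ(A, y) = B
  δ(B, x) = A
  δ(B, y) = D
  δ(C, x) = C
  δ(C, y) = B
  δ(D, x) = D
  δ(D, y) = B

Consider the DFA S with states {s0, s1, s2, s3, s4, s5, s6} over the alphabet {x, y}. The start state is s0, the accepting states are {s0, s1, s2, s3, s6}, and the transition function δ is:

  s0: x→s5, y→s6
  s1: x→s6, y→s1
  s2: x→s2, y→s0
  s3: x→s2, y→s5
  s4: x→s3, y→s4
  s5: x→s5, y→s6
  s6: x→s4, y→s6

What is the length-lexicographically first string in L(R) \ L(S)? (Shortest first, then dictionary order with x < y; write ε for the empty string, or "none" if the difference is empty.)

The string yx is accepted by R but not by S.
No shorter string lies in the difference, and yx is the lexicographically first length-2 string in L(R) \ L(S).

yx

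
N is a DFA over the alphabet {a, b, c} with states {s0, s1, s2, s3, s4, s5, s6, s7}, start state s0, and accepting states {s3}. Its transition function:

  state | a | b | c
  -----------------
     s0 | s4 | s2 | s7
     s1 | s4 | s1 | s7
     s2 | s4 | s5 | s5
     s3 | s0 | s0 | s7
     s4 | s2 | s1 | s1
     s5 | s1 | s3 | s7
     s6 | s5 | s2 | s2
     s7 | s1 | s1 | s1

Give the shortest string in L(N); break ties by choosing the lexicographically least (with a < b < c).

A breadth-first search from s0 reaches an accepting state first via the path s0 → s2 → s5 → s3 on input bbb.
No string of length < 3 is accepted (BFS exhausts all shorter strings without reaching an accepting state), and bbb is the lexicographically least accepting string of length 3.

bbb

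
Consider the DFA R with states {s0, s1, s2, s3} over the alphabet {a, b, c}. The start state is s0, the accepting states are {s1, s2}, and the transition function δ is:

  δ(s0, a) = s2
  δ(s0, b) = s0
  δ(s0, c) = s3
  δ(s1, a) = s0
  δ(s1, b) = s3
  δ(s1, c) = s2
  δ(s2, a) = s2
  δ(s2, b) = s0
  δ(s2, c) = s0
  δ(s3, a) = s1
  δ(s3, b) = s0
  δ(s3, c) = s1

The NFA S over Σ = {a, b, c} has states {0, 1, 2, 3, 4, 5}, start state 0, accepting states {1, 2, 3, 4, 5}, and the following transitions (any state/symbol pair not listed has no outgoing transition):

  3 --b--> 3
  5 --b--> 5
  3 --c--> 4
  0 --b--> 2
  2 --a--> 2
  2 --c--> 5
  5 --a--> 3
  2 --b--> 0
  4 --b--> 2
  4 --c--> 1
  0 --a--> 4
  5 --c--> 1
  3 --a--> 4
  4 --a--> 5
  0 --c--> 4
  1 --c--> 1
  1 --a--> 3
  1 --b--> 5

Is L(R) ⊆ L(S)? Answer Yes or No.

Yes

Exploring the product automaton R × S from the start pair (s0, 0), following both machines on each input symbol, reaches 22 state pairs: (s0, 0), (s2, 4), (s0, 2), (s3, 4), (s2, 5), (s0, 1), (s2, 2), (s3, 5), (s1, 5), (s1, 1), (s2, 3), (s0, 5), (s3, 1), (s1, 3), (s0, 3), (s2, 1), (s0, 4), (s3, 3), (s1, 4), (s3, 2), (s1, 2), (s3, 0).
R accepts in {s1, s2} and S accepts in {1, 2, 3, 4, 5}. The reachable pairs whose R-component is accepting are (s2, 4), (s2, 5), (s2, 2), (s1, 5), (s1, 1), (s2, 3), (s1, 3), (s2, 1), (s1, 4), (s1, 2); in each of them the S-component is accepting too, so the product for L(R) \ L(S) (R-component accepting, S-component rejecting) has no reachable accepting pair and the difference is empty.
Hence every string in L(R) is also in L(S).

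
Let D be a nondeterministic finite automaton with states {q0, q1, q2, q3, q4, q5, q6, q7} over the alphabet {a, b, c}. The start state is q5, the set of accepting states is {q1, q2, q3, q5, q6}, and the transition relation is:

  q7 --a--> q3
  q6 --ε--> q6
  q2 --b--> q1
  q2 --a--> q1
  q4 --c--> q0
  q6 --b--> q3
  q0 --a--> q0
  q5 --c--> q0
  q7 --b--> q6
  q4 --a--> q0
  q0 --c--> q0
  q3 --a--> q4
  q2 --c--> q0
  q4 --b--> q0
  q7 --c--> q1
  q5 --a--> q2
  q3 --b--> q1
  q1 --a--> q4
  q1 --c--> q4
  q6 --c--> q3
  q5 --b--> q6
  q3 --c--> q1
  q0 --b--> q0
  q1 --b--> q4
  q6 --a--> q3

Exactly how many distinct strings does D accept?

The useful subgraph on states {q1, q2, q3, q5, q6} is acyclic, so L(D) is finite; the longest accepting path visits 4 useful states, giving maximum string length 3.
Counting accepting paths from q5 by length: 1 of length 0, 2 of length 1, 5 of length 2, 6 of length 3. Total 14.

14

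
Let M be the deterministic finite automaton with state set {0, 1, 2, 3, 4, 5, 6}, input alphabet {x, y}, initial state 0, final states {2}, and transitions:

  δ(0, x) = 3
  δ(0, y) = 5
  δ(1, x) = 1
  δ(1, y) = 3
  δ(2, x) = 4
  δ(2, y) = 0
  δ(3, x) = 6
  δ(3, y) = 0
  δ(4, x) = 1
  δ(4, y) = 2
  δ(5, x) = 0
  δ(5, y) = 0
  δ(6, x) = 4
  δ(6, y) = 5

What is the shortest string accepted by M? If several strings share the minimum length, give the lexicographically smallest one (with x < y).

xxxy

A breadth-first search from 0 reaches an accepting state first via the path 0 → 3 → 6 → 4 → 2 on input xxxy.
No string of length < 4 is accepted (BFS exhausts all shorter strings without reaching an accepting state), and xxxy is the lexicographically least accepting string of length 4.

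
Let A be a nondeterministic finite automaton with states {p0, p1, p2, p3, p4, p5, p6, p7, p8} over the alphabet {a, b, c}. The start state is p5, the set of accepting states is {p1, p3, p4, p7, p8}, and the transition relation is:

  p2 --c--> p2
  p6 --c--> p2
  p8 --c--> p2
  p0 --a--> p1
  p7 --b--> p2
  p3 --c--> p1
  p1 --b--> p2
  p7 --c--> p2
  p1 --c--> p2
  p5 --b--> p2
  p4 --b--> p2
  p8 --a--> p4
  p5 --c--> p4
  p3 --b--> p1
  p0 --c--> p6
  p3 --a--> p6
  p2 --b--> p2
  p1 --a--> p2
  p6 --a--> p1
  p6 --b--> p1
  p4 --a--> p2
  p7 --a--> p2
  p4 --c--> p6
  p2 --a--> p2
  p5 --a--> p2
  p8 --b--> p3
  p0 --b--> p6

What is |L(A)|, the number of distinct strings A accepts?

3

The useful subgraph on states {p1, p4, p5, p6} is acyclic, so L(A) is finite; the longest accepting path visits 4 useful states, giving maximum string length 3.
Counting accepting paths from p5 by length: 1 of length 1, 2 of length 3. Total 3.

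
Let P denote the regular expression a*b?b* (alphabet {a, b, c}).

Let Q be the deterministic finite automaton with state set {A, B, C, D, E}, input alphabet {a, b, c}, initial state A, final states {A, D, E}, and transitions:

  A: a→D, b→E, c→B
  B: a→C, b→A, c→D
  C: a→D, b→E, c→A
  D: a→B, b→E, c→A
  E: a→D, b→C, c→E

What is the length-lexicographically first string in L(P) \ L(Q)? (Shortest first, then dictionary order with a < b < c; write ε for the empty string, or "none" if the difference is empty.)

The string aa is accepted by P but not by Q.
No shorter string lies in the difference, and aa is the lexicographically first length-2 string in L(P) \ L(Q).

aa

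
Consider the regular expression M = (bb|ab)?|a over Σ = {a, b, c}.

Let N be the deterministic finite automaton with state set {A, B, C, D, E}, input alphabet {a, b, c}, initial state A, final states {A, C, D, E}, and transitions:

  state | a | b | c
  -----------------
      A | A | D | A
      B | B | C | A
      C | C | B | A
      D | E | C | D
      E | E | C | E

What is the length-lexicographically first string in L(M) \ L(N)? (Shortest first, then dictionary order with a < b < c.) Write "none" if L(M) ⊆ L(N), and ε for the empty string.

Converting the expression M to a DFA (subset construction, then merging equivalent states) gives the minimal DFA with states {m0, m1, m2, m3, m4}, start state m0, accepting states {m0, m1, m4} and transitions m0: a→m1, b→m2, c→m3; m1: a→m3, b→m4, c→m3; m2: a→m3, b→m4, c→m3; m3: a→m3, b→m3, c→m3; m4: a→m3, b→m3, c→m3.
Exploring the product automaton M × N from the start pair (m0, A), following both machines on each input symbol, reaches 10 state pairs: (m0, A), (m1, A), (m2, D), (m3, A), (m4, D), (m3, E), (m4, C), (m3, D), (m3, C), (m3, B).
M accepts in {m0, m1, m4} and N accepts in {A, C, D, E}. The reachable pairs whose M-component is accepting are (m0, A), (m1, A), (m4, D), (m4, C); in each of them the N-component is accepting too, so the product for L(M) \ L(N) (M-component accepting, N-component rejecting) has no reachable accepting pair and the difference is empty.
So every string accepted by M is also accepted by N: L(M) \ L(N) = ∅ and there is no such string.

none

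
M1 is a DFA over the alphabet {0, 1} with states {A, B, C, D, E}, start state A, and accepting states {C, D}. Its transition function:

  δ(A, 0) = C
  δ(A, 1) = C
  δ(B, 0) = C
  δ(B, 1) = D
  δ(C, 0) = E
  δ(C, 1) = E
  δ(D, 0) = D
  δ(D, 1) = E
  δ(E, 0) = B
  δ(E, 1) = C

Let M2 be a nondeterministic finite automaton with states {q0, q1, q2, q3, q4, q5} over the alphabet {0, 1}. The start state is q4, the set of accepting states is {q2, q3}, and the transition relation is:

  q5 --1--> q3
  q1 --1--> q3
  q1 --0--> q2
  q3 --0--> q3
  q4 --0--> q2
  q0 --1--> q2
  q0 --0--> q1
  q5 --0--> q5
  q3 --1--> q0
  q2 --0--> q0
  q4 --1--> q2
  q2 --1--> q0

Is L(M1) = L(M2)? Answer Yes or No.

Yes

Exploring the product automaton M1 × M2 from the start pair (A, q4), following both machines on each input symbol, reaches 5 state pairs: (A, q4), (C, q2), (E, q0), (B, q1), (D, q3).
M1 accepts in {C, D} and M2 accepts in {q2, q3}. In every reachable pair the two components are either both accepting — (C, q2), (D, q3) — or both non-accepting, so no string is accepted by exactly one of the machines: L(M1) \ L(M2) and L(M2) \ L(M1) are both empty.
Hence every string is accepted by M1 iff it is accepted by M2, and the two languages coincide.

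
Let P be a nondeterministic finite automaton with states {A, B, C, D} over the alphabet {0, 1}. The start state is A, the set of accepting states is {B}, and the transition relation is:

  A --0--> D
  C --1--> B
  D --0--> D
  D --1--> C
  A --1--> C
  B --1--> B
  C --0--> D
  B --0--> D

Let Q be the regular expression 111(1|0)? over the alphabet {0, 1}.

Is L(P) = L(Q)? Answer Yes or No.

No

The string 11 is accepted by P but rejected by Q.
So L(P) ≠ L(Q).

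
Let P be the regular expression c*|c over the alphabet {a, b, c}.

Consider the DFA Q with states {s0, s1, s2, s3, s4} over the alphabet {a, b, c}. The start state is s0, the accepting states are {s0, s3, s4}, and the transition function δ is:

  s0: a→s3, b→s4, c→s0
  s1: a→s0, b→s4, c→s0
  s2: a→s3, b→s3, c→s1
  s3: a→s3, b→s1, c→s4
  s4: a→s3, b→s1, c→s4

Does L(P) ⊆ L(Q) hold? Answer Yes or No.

Converting the expression P to a DFA (subset construction, then merging equivalent states) gives the minimal DFA with states {p0, p1}, start state p0, accepting states {p0} and transitions p0: a→p1, b→p1, c→p0; p1: a→p1, b→p1, c→p1.
Exploring the product automaton P × Q from the start pair (p0, s0), following both machines on each input symbol, reaches 5 state pairs: (p0, s0), (p1, s3), (p1, s4), (p1, s1), (p1, s0).
P accepts in {p0} and Q accepts in {s0, s3, s4}. The reachable pairs whose P-component is accepting are (p0, s0); in each of them the Q-component is accepting too, so the product for L(P) \ L(Q) (P-component accepting, Q-component rejecting) has no reachable accepting pair and the difference is empty.
Hence every string in L(P) is also in L(Q).

Yes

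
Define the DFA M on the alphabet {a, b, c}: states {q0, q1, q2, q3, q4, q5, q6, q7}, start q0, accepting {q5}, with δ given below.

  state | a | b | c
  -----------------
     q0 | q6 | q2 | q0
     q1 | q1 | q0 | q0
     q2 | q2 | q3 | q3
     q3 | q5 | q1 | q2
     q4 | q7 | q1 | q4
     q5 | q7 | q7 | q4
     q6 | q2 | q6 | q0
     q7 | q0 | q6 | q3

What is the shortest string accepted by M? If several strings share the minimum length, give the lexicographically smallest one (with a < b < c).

bba

A breadth-first search from q0 reaches an accepting state first via the path q0 → q2 → q3 → q5 on input bba.
No string of length < 3 is accepted (BFS exhausts all shorter strings without reaching an accepting state), and bba is the lexicographically least accepting string of length 3.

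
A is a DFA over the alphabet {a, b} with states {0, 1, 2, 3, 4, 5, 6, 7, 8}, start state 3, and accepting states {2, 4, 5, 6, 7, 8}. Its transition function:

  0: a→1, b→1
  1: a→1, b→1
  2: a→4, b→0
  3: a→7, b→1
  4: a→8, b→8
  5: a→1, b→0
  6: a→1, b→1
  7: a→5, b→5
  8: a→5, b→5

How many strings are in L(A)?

The useful subgraph on states {3, 5, 7} is acyclic, so L(A) is finite; the longest accepting path visits 3 useful states, giving maximum string length 2.
Counting accepting paths from 3 by length: 1 of length 1, 2 of length 2. Total 3.

3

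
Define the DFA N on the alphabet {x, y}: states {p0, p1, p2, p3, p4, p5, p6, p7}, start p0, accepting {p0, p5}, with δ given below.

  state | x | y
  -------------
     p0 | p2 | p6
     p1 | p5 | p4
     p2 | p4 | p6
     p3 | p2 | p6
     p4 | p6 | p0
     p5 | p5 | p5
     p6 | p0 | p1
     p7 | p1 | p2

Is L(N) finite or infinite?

infinite

State p0 is reachable from the start and can reach an accepting state, and it lies on the cycle p0 → p2 → p4 → p0.
Traversing that cycle any number of times yields accepted strings of unbounded length, so the language is infinite.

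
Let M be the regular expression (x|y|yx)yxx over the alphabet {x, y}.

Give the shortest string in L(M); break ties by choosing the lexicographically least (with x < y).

xyxx

By inspection of the expression, no string of length less than 4 matches, and xyxx is the lexicographically first match of length 4.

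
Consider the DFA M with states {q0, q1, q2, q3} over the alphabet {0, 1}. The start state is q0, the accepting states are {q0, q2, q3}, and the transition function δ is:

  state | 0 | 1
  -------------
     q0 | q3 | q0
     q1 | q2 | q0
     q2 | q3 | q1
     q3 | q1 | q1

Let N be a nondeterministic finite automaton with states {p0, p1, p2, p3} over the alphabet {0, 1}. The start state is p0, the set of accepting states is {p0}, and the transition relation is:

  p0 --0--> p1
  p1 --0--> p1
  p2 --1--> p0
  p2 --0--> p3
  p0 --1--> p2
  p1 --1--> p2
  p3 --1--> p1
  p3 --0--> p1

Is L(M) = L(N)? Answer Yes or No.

No

The string 0 is accepted by M but rejected by N.
So L(M) ≠ L(N).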